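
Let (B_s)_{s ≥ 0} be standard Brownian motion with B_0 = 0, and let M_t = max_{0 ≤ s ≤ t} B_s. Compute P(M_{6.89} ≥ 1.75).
P(M_{6.89} ≥ 1.75) = 2·P(B_{6.89} ≥ 1.75) = 2(1 − Φ(1.75/√6.89)) ≈ 0.5050

By the reflection principle for Brownian motion, P(M_t ≥ a) = 2 · P(B_t ≥ a) for a ≥ 0. Since B_t ~ N(0, t), P(B_t ≥ 1.75) = 1 − Φ(1.75/√t) = 1 − Φ(1.75/√6.89) = 1 − Φ(0.6667). So
  P(M_{6.89} ≥ 1.75) = 2(1 − Φ(0.6667)) ≈ 0.5050.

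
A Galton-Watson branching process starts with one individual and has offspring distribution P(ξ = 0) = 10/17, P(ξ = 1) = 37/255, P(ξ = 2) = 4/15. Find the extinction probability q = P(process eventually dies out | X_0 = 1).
q = 1

Mean offspring μ = 0·10/17 + 1·37/255 + 2·4/15 = 173/255 ≤ 1. For μ ≤ 1 with offspring not concentrated at 1, the Galton-Watson process goes extinct almost surely, so q = 1.
(Algebraic check: The pgf is f(s) = 10/17 + 37/255·s + 4/15·s². The extinction probability q is the smallest fixed point of f in [0, 1]. Setting s = f(s):
  4/15·s² + (37/255 − 1)·s + 10/17 = 0
  4/15·s² − (10/17 + 4/15)·s + 10/17 = 0
which factors as (s − 1)·(4/15·s − 10/17) = 0, giving roots s = 1 and s = (10/17)/(4/15) = 75/34. Since 75/34 ≥ 1, the smallest root in [0, 1] is s = 1.)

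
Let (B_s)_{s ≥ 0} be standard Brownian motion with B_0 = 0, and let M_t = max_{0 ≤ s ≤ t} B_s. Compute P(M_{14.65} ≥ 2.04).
P(M_{14.65} ≥ 2.04) = 2·P(B_{14.65} ≥ 2.04) = 2(1 − Φ(2.04/√14.65)) ≈ 0.5940

By the reflection principle for Brownian motion, P(M_t ≥ a) = 2 · P(B_t ≥ a) for a ≥ 0. Since B_t ~ N(0, t), P(B_t ≥ 2.04) = 1 − Φ(2.04/√t) = 1 − Φ(2.04/√14.65) = 1 − Φ(0.5330). So
  P(M_{14.65} ≥ 2.04) = 2(1 − Φ(0.5330)) ≈ 0.5940.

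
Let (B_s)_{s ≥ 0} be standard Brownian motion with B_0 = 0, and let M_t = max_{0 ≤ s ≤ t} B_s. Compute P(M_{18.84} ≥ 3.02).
P(M_{18.84} ≥ 3.02) = 2·P(B_{18.84} ≥ 3.02) = 2(1 − Φ(3.02/√18.84)) ≈ 0.4866

By the reflection principle for Brownian motion, P(M_t ≥ a) = 2 · P(B_t ≥ a) for a ≥ 0. Since B_t ~ N(0, t), P(B_t ≥ 3.02) = 1 − Φ(3.02/√t) = 1 − Φ(3.02/√18.84) = 1 − Φ(0.6958). So
  P(M_{18.84} ≥ 3.02) = 2(1 − Φ(0.6958)) ≈ 0.4866.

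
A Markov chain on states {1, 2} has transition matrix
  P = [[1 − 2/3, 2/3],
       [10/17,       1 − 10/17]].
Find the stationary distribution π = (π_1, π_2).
π_1 = 15/32, π_2 = 17/32

Solve πP = π with π_1 + π_2 = 1. From πP = π: π_1 · (1 − 2/3) + π_2 · 10/17 = π_1 ⇒ π_2 · 10/17 = π_1 · 2/3 ⇒ π_2/π_1 = (2/3)/(10/17) = 17/15. Together with π_1 + π_2 = 1:
  π_1 = (10/17)/(2/3 + 10/17) = (10/17)/(64/51) = 15/32,
  π_2 = (2/3)/(2/3 + 10/17) = (2/3)/(64/51) = 17/32.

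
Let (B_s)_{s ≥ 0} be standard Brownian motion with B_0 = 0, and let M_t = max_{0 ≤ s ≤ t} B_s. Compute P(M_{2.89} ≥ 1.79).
P(M_{2.89} ≥ 1.79) = 2·P(B_{2.89} ≥ 1.79) = 2(1 − Φ(1.79/√2.89)) ≈ 0.2924

By the reflection principle for Brownian motion, P(M_t ≥ a) = 2 · P(B_t ≥ a) for a ≥ 0. Since B_t ~ N(0, t), P(B_t ≥ 1.79) = 1 − Φ(1.79/√t) = 1 − Φ(1.79/√2.89) = 1 − Φ(1.0529). So
  P(M_{2.89} ≥ 1.79) = 2(1 − Φ(1.0529)) ≈ 0.2924.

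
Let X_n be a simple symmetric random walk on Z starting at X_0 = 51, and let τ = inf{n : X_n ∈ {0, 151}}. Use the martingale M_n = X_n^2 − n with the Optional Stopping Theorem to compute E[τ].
E[τ] = 5100

M_n = X_n^2 − n is a martingale (since E[X_{n+1}^2 | F_n] = X_n^2 + 1). By OST (τ has finite mean in a bounded region), E[M_τ] = E[M_0] = X_0^2 − 0 = 51^2 = 2601. Also E[M_τ] = E[X_τ^2] − E[τ]. The walk exits at 0 or 151, with P(hit 151 first) = 51/151, so E[X_τ^2] = 151^2 · 51/151 + 0 = 7701. Thus E[τ] = E[X_τ^2] − E[M_τ] = 7701 − 2601 = 5100 = 51(151 − 51) = 5100.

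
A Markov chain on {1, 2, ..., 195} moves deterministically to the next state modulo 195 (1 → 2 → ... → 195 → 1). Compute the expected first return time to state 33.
E[T_33 | X_0 = 33] = 195

The chain cycles deterministically, so starting at state 33 it returns in exactly 195 steps. Equivalently, the stationary distribution is uniform π_j = 1/195 for every state j, so by Kac's formula E[T_33] = 1/π_33 = 195.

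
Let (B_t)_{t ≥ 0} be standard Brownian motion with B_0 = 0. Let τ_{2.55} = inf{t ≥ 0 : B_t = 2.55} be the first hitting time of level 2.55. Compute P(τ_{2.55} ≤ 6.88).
P(τ_{2.55} ≤ 6.88) = 2(1 − Φ(2.55/√6.88)) = 2(1 − Φ(0.9722)) ≈ 0.3310

By the reflection principle for standard BM, P(τ_b ≤ t) = 2 · P(B_t ≥ b). Since B_t ~ N(0, t), P(B_t ≥ 2.55) = 1 − Φ(2.55/√t) = 1 − Φ(2.55/√6.88) = 1 − Φ(0.9722) ≈ 0.16548. Doubling: P(τ_{2.55} ≤ 6.88) ≈ 2 · 0.16548 = 0.33096 ≈ 0.3310.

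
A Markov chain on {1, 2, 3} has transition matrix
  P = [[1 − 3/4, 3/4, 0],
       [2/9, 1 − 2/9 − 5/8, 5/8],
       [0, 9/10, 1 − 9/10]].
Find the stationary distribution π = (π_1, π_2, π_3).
π = (32/215, 108/215, 15/43)

This is a birth-death chain on three states, which satisfies detailed balance: π_1 · P_{12} = π_2 · P_{21} and π_2 · P_{23} = π_3 · P_{32}.
From π_1 · 3/4 = π_2 · 2/9: π_2/π_1 = (3/4)/(2/9) = 27/8.
From π_2 · 5/8 = π_3 · 9/10: π_3/π_2 = (5/8)/(9/10) = 25/36.
Take π_1 proportional to 1; then unnormalized π = (1, 27/8, 75/32). Normalize by dividing by the sum 215/32:
  π = (32/215, 108/215, 15/43).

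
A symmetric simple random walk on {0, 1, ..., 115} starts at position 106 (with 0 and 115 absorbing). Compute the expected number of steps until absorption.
E[τ | X_0 = 106] = 954

Let v_k = E[τ | X_0 = k]. Boundary: v_0 = v_115 = 0. Recurrence: v_k = 1 + (v_{k-1} + v_{k+1})/2 for 1 ≤ k ≤ 114. The particular solution to v_k − (v_{k-1} + v_{k+1})/2 = 1 is v_k = −k^2. Adding homogeneous solution A + B k and matching boundaries gives v_k = k (115 − k). Substituting k = 106: v_106 = 106 · 9 = 954.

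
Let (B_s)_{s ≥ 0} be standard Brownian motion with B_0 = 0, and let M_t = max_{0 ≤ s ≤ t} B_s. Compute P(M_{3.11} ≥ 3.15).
P(M_{3.11} ≥ 3.15) = 2·P(B_{3.11} ≥ 3.15) = 2(1 − Φ(3.15/√3.11)) ≈ 0.0741

By the reflection principle for Brownian motion, P(M_t ≥ a) = 2 · P(B_t ≥ a) for a ≥ 0. Since B_t ~ N(0, t), P(B_t ≥ 3.15) = 1 − Φ(3.15/√t) = 1 − Φ(3.15/√3.11) = 1 − Φ(1.7862). So
  P(M_{3.11} ≥ 3.15) = 2(1 − Φ(1.7862)) ≈ 0.0741.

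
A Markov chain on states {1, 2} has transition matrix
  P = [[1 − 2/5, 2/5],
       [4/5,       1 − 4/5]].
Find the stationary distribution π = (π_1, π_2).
π_1 = 2/3, π_2 = 1/3

Solve πP = π with π_1 + π_2 = 1. From πP = π: π_1 · (1 − 2/5) + π_2 · 4/5 = π_1 ⇒ π_2 · 4/5 = π_1 · 2/5 ⇒ π_2/π_1 = (2/5)/(4/5) = 1/2. Together with π_1 + π_2 = 1:
  π_1 = (4/5)/(2/5 + 4/5) = (4/5)/(6/5) = 2/3,
  π_2 = (2/5)/(2/5 + 4/5) = (2/5)/(6/5) = 1/3.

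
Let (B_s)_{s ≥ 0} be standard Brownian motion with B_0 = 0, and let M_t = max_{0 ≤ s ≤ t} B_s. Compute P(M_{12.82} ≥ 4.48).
P(M_{12.82} ≥ 4.48) = 2·P(B_{12.82} ≥ 4.48) = 2(1 − Φ(4.48/√12.82)) ≈ 0.2109

By the reflection principle for Brownian motion, P(M_t ≥ a) = 2 · P(B_t ≥ a) for a ≥ 0. Since B_t ~ N(0, t), P(B_t ≥ 4.48) = 1 − Φ(4.48/√t) = 1 − Φ(4.48/√12.82) = 1 − Φ(1.2512). So
  P(M_{12.82} ≥ 4.48) = 2(1 − Φ(1.2512)) ≈ 0.2109.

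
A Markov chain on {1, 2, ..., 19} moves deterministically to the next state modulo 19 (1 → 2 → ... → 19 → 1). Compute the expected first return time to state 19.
E[T_19 | X_0 = 19] = 19

The chain cycles deterministically, so starting at state 19 it returns in exactly 19 steps. Equivalently, the stationary distribution is uniform π_j = 1/19 for every state j, so by Kac's formula E[T_19] = 1/π_19 = 19.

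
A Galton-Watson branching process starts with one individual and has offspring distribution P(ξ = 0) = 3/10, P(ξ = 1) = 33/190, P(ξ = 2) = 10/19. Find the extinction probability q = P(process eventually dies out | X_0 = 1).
q = 57/100

The pgf is f(s) = 3/10 + 33/190·s + 10/19·s². The extinction probability q is the smallest fixed point of f in [0, 1]. Setting s = f(s):
  10/19·s² + (33/190 − 1)·s + 3/10 = 0
  10/19·s² − (3/10 + 10/19)·s + 3/10 = 0
which factors as (s − 1)·(10/19·s − 3/10) = 0, giving roots s = 1 and s = (3/10)/(10/19) = 57/100.
Mean offspring μ = 33/190 + 2·10/19 = 233/190 > 1 (supercritical), so q < 1. The extinction probability is the smaller root: q = (3/10)/(10/19) = 57/100.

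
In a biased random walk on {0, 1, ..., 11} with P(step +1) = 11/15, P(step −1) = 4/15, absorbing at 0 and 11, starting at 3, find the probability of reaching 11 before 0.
P(hit 11 before 0) = (1 − (4/11)^3) / (1 − (4/11)^11) = 38798957461/40758210901

Let u_k denote P(reach 11 before 0 | start at k). Boundary: u_0 = 0, u_11 = 1. Recurrence: u_k = 11/15·u_{k+1} + 4/15·u_{k-1} for 1 ≤ k ≤ 10. Try u_k = A + B·r^k with r = q/p = (4/15)/(11/15) = 4/11. Substitution satisfies the recurrence; boundary conditions give:
  u_k = (1 − r^k) / (1 − r^N) = (1 − (4/11)^3) / (1 − (4/11)^11) = 38798957461/40758210901.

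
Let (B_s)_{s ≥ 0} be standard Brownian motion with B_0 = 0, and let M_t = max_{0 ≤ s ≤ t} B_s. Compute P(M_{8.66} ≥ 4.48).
P(M_{8.66} ≥ 4.48) = 2·P(B_{8.66} ≥ 4.48) = 2(1 − Φ(4.48/√8.66)) ≈ 0.1279

By the reflection principle for Brownian motion, P(M_t ≥ a) = 2 · P(B_t ≥ a) for a ≥ 0. Since B_t ~ N(0, t), P(B_t ≥ 4.48) = 1 − Φ(4.48/√t) = 1 − Φ(4.48/√8.66) = 1 − Φ(1.5224). So
  P(M_{8.66} ≥ 4.48) = 2(1 − Φ(1.5224)) ≈ 0.1279.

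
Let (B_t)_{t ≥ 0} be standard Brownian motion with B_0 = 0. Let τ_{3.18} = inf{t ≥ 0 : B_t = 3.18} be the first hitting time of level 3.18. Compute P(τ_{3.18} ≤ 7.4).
P(τ_{3.18} ≤ 7.4) = 2(1 − Φ(3.18/√7.4)) = 2(1 − Φ(1.1690)) ≈ 0.2424

By the reflection principle for standard BM, P(τ_b ≤ t) = 2 · P(B_t ≥ b). Since B_t ~ N(0, t), P(B_t ≥ 3.18) = 1 − Φ(3.18/√t) = 1 − Φ(3.18/√7.4) = 1 − Φ(1.1690) ≈ 0.12120. Doubling: P(τ_{3.18} ≤ 7.4) ≈ 2 · 0.12120 = 0.24240 ≈ 0.2424.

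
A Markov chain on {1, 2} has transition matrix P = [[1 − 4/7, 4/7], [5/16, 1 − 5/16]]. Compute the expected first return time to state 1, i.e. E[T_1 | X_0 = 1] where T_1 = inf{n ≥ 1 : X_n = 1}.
E[T_1 | X_0 = 1] = 1/π_1 = 99/35

For an irreducible recurrent Markov chain with stationary distribution π, E[T_i | X_0 = i] = 1/π_i (Kac's formula). Here π_1 = (5/16)/(4/7 + 5/16) = (5/16)/(99/112) = 35/99, so E[T_1 | X_0 = 1] = 1/π_1 = (4/7 + 5/16)/(5/16) = (99/112)/(5/16) = 99/35.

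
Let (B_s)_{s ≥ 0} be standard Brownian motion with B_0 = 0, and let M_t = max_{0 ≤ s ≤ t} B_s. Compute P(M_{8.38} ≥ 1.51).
P(M_{8.38} ≥ 1.51) = 2·P(B_{8.38} ≥ 1.51) = 2(1 − Φ(1.51/√8.38)) ≈ 0.6019

By the reflection principle for Brownian motion, P(M_t ≥ a) = 2 · P(B_t ≥ a) for a ≥ 0. Since B_t ~ N(0, t), P(B_t ≥ 1.51) = 1 − Φ(1.51/√t) = 1 − Φ(1.51/√8.38) = 1 − Φ(0.5216). So
  P(M_{8.38} ≥ 1.51) = 2(1 − Φ(0.5216)) ≈ 0.6019.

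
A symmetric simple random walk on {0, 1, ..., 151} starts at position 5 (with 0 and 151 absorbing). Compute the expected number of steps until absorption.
E[τ | X_0 = 5] = 730

Let v_k = E[τ | X_0 = k]. Boundary: v_0 = v_151 = 0. Recurrence: v_k = 1 + (v_{k-1} + v_{k+1})/2 for 1 ≤ k ≤ 150. The particular solution to v_k − (v_{k-1} + v_{k+1})/2 = 1 is v_k = −k^2. Adding homogeneous solution A + B k and matching boundaries gives v_k = k (151 − k). Substituting k = 5: v_5 = 5 · 146 = 730.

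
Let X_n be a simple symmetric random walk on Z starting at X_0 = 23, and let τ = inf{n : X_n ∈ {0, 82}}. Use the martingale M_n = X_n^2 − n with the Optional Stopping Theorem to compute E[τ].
E[τ] = 1357

M_n = X_n^2 − n is a martingale (since E[X_{n+1}^2 | F_n] = X_n^2 + 1). By OST (τ has finite mean in a bounded region), E[M_τ] = E[M_0] = X_0^2 − 0 = 23^2 = 529. Also E[M_τ] = E[X_τ^2] − E[τ]. The walk exits at 0 or 82, with P(hit 82 first) = 23/82, so E[X_τ^2] = 82^2 · 23/82 + 0 = 1886. Thus E[τ] = E[X_τ^2] − E[M_τ] = 1886 − 529 = 1357 = 23(82 − 23) = 1357.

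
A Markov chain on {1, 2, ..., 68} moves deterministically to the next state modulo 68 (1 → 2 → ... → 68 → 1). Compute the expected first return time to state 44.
E[T_44 | X_0 = 44] = 68

The chain cycles deterministically, so starting at state 44 it returns in exactly 68 steps. Equivalently, the stationary distribution is uniform π_j = 1/68 for every state j, so by Kac's formula E[T_44] = 1/π_44 = 68.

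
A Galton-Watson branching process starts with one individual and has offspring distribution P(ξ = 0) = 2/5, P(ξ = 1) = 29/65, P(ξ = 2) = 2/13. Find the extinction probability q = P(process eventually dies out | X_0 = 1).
q = 1

Mean offspring μ = 0·2/5 + 1·29/65 + 2·2/13 = 49/65 ≤ 1. For μ ≤ 1 with offspring not concentrated at 1, the Galton-Watson process goes extinct almost surely, so q = 1.
(Algebraic check: The pgf is f(s) = 2/5 + 29/65·s + 2/13·s². The extinction probability q is the smallest fixed point of f in [0, 1]. Setting s = f(s):
  2/13·s² + (29/65 − 1)·s + 2/5 = 0
  2/13·s² − (2/5 + 2/13)·s + 2/5 = 0
which factors as (s − 1)·(2/13·s − 2/5) = 0, giving roots s = 1 and s = (2/5)/(2/13) = 13/5. Since 13/5 ≥ 1, the smallest root in [0, 1] is s = 1.)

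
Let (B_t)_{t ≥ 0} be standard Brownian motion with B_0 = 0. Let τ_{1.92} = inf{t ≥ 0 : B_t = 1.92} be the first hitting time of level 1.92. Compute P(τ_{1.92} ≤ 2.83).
P(τ_{1.92} ≤ 2.83) = 2(1 − Φ(1.92/√2.83)) = 2(1 − Φ(1.1413)) ≈ 0.2537

By the reflection principle for standard BM, P(τ_b ≤ t) = 2 · P(B_t ≥ b). Since B_t ~ N(0, t), P(B_t ≥ 1.92) = 1 − Φ(1.92/√t) = 1 − Φ(1.92/√2.83) = 1 − Φ(1.1413) ≈ 0.12687. Doubling: P(τ_{1.92} ≤ 2.83) ≈ 2 · 0.12687 = 0.25374 ≈ 0.2537.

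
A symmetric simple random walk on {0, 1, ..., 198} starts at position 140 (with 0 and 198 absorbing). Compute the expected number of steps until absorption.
E[τ | X_0 = 140] = 8120

Let v_k = E[τ | X_0 = k]. Boundary: v_0 = v_198 = 0. Recurrence: v_k = 1 + (v_{k-1} + v_{k+1})/2 for 1 ≤ k ≤ 197. The particular solution to v_k − (v_{k-1} + v_{k+1})/2 = 1 is v_k = −k^2. Adding homogeneous solution A + B k and matching boundaries gives v_k = k (198 − k). Substituting k = 140: v_140 = 140 · 58 = 8120.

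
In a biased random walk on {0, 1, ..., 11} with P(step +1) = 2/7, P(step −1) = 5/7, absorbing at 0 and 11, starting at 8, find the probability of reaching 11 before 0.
P(hit 11 before 0) = (1 − (5/2)^8) / (1 − (5/2)^11) = 1040984/16275359

Let u_k denote P(reach 11 before 0 | start at k). Boundary: u_0 = 0, u_11 = 1. Recurrence: u_k = 2/7·u_{k+1} + 5/7·u_{k-1} for 1 ≤ k ≤ 10. Try u_k = A + B·r^k with r = q/p = (5/7)/(2/7) = 5/2. Substitution satisfies the recurrence; boundary conditions give:
  u_k = (1 − r^k) / (1 − r^N) = (1 − (5/2)^8) / (1 − (5/2)^11) = 1040984/16275359.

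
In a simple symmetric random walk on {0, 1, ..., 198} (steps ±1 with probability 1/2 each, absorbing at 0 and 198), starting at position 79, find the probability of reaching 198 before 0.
P(hit 198 before 0) = 79/198

Let u_k = P(hit 198 before 0 | start at k). Then u_0 = 0, u_198 = 1, and u_k = u_{k-1}/2 + u_{k+1}/2 for 1 ≤ k ≤ 197. This harmonic recurrence is solved by u_k = k/198, giving u_79 = 79/198.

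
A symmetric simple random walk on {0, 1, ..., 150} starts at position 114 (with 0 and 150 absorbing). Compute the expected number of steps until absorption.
E[τ | X_0 = 114] = 4104

Let v_k = E[τ | X_0 = k]. Boundary: v_0 = v_150 = 0. Recurrence: v_k = 1 + (v_{k-1} + v_{k+1})/2 for 1 ≤ k ≤ 149. The particular solution to v_k − (v_{k-1} + v_{k+1})/2 = 1 is v_k = −k^2. Adding homogeneous solution A + B k and matching boundaries gives v_k = k (150 − k). Substituting k = 114: v_114 = 114 · 36 = 4104.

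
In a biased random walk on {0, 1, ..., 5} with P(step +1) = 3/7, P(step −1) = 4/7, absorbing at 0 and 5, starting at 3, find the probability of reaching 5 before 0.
P(hit 5 before 0) = (1 − (4/3)^3) / (1 − (4/3)^5) = 333/781

Let u_k denote P(reach 5 before 0 | start at k). Boundary: u_0 = 0, u_5 = 1. Recurrence: u_k = 3/7·u_{k+1} + 4/7·u_{k-1} for 1 ≤ k ≤ 4. Try u_k = A + B·r^k with r = q/p = (4/7)/(3/7) = 4/3. Substitution satisfies the recurrence; boundary conditions give:
  u_k = (1 − r^k) / (1 − r^N) = (1 − (4/3)^3) / (1 − (4/3)^5) = 333/781.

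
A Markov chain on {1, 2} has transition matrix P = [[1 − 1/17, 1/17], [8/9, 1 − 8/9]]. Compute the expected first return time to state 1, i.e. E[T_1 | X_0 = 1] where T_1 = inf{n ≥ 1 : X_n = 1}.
E[T_1 | X_0 = 1] = 1/π_1 = 145/136

For an irreducible recurrent Markov chain with stationary distribution π, E[T_i | X_0 = i] = 1/π_i (Kac's formula). Here π_1 = (8/9)/(1/17 + 8/9) = (8/9)/(145/153) = 136/145, so E[T_1 | X_0 = 1] = 1/π_1 = (1/17 + 8/9)/(8/9) = (145/153)/(8/9) = 145/136.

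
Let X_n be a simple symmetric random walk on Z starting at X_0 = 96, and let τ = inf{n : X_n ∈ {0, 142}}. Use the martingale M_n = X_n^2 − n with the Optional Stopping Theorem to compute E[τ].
E[τ] = 4416

M_n = X_n^2 − n is a martingale (since E[X_{n+1}^2 | F_n] = X_n^2 + 1). By OST (τ has finite mean in a bounded region), E[M_τ] = E[M_0] = X_0^2 − 0 = 96^2 = 9216. Also E[M_τ] = E[X_τ^2] − E[τ]. The walk exits at 0 or 142, with P(hit 142 first) = 96/142, so E[X_τ^2] = 142^2 · 96/142 + 0 = 13632. Thus E[τ] = E[X_τ^2] − E[M_τ] = 13632 − 9216 = 4416 = 96(142 − 96) = 4416.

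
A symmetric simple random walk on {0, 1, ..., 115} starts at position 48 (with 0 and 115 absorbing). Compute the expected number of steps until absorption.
E[τ | X_0 = 48] = 3216

Let v_k = E[τ | X_0 = k]. Boundary: v_0 = v_115 = 0. Recurrence: v_k = 1 + (v_{k-1} + v_{k+1})/2 for 1 ≤ k ≤ 114. The particular solution to v_k − (v_{k-1} + v_{k+1})/2 = 1 is v_k = −k^2. Adding homogeneous solution A + B k and matching boundaries gives v_k = k (115 − k). Substituting k = 48: v_48 = 48 · 67 = 3216.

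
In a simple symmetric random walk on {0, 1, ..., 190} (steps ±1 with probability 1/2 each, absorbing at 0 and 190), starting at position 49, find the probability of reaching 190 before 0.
P(hit 190 before 0) = 49/190

Let u_k = P(hit 190 before 0 | start at k). Then u_0 = 0, u_190 = 1, and u_k = u_{k-1}/2 + u_{k+1}/2 for 1 ≤ k ≤ 189. This harmonic recurrence is solved by u_k = k/190, giving u_49 = 49/190.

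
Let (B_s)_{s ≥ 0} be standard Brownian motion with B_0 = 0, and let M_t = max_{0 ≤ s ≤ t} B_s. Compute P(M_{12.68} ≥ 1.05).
P(M_{12.68} ≥ 1.05) = 2·P(B_{12.68} ≥ 1.05) = 2(1 − Φ(1.05/√12.68)) ≈ 0.7681

By the reflection principle for Brownian motion, P(M_t ≥ a) = 2 · P(B_t ≥ a) for a ≥ 0. Since B_t ~ N(0, t), P(B_t ≥ 1.05) = 1 − Φ(1.05/√t) = 1 − Φ(1.05/√12.68) = 1 − Φ(0.2949). So
  P(M_{12.68} ≥ 1.05) = 2(1 − Φ(0.2949)) ≈ 0.7681.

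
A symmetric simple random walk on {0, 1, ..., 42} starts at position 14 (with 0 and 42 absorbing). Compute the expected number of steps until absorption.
E[τ | X_0 = 14] = 392

Let v_k = E[τ | X_0 = k]. Boundary: v_0 = v_42 = 0. Recurrence: v_k = 1 + (v_{k-1} + v_{k+1})/2 for 1 ≤ k ≤ 41. The particular solution to v_k − (v_{k-1} + v_{k+1})/2 = 1 is v_k = −k^2. Adding homogeneous solution A + B k and matching boundaries gives v_k = k (42 − k). Substituting k = 14: v_14 = 14 · 28 = 392.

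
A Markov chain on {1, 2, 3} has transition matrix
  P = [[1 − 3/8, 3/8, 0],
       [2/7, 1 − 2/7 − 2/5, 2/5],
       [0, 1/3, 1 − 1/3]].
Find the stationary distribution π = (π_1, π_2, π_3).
π = (80/311, 105/311, 126/311)

This is a birth-death chain on three states, which satisfies detailed balance: π_1 · P_{12} = π_2 · P_{21} and π_2 · P_{23} = π_3 · P_{32}.
From π_1 · 3/8 = π_2 · 2/7: π_2/π_1 = (3/8)/(2/7) = 21/16.
From π_2 · 2/5 = π_3 · 1/3: π_3/π_2 = (2/5)/(1/3) = 6/5.
Take π_1 proportional to 1; then unnormalized π = (1, 21/16, 63/40). Normalize by dividing by the sum 311/80:
  π = (80/311, 105/311, 126/311).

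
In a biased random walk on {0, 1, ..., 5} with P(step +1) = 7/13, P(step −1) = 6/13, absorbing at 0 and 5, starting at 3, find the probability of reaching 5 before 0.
P(hit 5 before 0) = (1 − (6/7)^3) / (1 − (6/7)^5) = 6223/9031

Let u_k denote P(reach 5 before 0 | start at k). Boundary: u_0 = 0, u_5 = 1. Recurrence: u_k = 7/13·u_{k+1} + 6/13·u_{k-1} for 1 ≤ k ≤ 4. Try u_k = A + B·r^k with r = q/p = (6/13)/(7/13) = 6/7. Substitution satisfies the recurrence; boundary conditions give:
  u_k = (1 − r^k) / (1 − r^N) = (1 − (6/7)^3) / (1 − (6/7)^5) = 6223/9031.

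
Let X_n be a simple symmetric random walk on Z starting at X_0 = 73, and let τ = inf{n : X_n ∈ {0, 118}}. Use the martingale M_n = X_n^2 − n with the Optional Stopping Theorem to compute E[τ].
E[τ] = 3285

M_n = X_n^2 − n is a martingale (since E[X_{n+1}^2 | F_n] = X_n^2 + 1). By OST (τ has finite mean in a bounded region), E[M_τ] = E[M_0] = X_0^2 − 0 = 73^2 = 5329. Also E[M_τ] = E[X_τ^2] − E[τ]. The walk exits at 0 or 118, with P(hit 118 first) = 73/118, so E[X_τ^2] = 118^2 · 73/118 + 0 = 8614. Thus E[τ] = E[X_τ^2] − E[M_τ] = 8614 − 5329 = 3285 = 73(118 − 73) = 3285.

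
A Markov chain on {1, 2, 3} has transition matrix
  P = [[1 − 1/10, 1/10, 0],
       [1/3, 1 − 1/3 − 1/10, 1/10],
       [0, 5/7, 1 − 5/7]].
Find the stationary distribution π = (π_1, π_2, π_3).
π = (500/671, 150/671, 21/671)

This is a birth-death chain on three states, which satisfies detailed balance: π_1 · P_{12} = π_2 · P_{21} and π_2 · P_{23} = π_3 · P_{32}.
From π_1 · 1/10 = π_2 · 1/3: π_2/π_1 = (1/10)/(1/3) = 3/10.
From π_2 · 1/10 = π_3 · 5/7: π_3/π_2 = (1/10)/(5/7) = 7/50.
Take π_1 proportional to 1; then unnormalized π = (1, 3/10, 21/500). Normalize by dividing by the sum 671/500:
  π = (500/671, 150/671, 21/671).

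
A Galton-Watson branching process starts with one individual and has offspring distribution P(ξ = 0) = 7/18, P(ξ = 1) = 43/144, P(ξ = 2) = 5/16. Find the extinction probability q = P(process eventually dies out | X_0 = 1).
q = 1

Mean offspring μ = 0·7/18 + 1·43/144 + 2·5/16 = 133/144 ≤ 1. For μ ≤ 1 with offspring not concentrated at 1, the Galton-Watson process goes extinct almost surely, so q = 1.
(Algebraic check: The pgf is f(s) = 7/18 + 43/144·s + 5/16·s². The extinction probability q is the smallest fixed point of f in [0, 1]. Setting s = f(s):
  5/16·s² + (43/144 − 1)·s + 7/18 = 0
  5/16·s² − (7/18 + 5/16)·s + 7/18 = 0
which factors as (s − 1)·(5/16·s − 7/18) = 0, giving roots s = 1 and s = (7/18)/(5/16) = 56/45. Since 56/45 ≥ 1, the smallest root in [0, 1] is s = 1.)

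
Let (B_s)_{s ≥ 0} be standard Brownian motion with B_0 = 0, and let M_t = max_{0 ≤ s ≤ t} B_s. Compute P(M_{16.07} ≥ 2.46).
P(M_{16.07} ≥ 2.46) = 2·P(B_{16.07} ≥ 2.46) = 2(1 − Φ(2.46/√16.07)) ≈ 0.5394

By the reflection principle for Brownian motion, P(M_t ≥ a) = 2 · P(B_t ≥ a) for a ≥ 0. Since B_t ~ N(0, t), P(B_t ≥ 2.46) = 1 − Φ(2.46/√t) = 1 − Φ(2.46/√16.07) = 1 − Φ(0.6137). So
  P(M_{16.07} ≥ 2.46) = 2(1 − Φ(0.6137)) ≈ 0.5394.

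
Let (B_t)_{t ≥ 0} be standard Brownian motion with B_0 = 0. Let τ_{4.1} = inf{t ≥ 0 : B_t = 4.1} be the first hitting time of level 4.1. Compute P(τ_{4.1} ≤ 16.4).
P(τ_{4.1} ≤ 16.4) = 2(1 − Φ(4.1/√16.4)) = 2(1 − Φ(1.0124)) ≈ 0.3113

By the reflection principle for standard BM, P(τ_b ≤ t) = 2 · P(B_t ≥ b). Since B_t ~ N(0, t), P(B_t ≥ 4.1) = 1 − Φ(4.1/√t) = 1 − Φ(4.1/√16.4) = 1 − Φ(1.0124) ≈ 0.15567. Doubling: P(τ_{4.1} ≤ 16.4) ≈ 2 · 0.15567 = 0.31134 ≈ 0.3113.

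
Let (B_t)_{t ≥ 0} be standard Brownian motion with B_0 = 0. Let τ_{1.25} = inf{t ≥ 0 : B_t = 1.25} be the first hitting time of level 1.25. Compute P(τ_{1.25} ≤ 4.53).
P(τ_{1.25} ≤ 4.53) = 2(1 − Φ(1.25/√4.53)) = 2(1 − Φ(0.5873)) ≈ 0.5570

By the reflection principle for standard BM, P(τ_b ≤ t) = 2 · P(B_t ≥ b). Since B_t ~ N(0, t), P(B_t ≥ 1.25) = 1 − Φ(1.25/√t) = 1 − Φ(1.25/√4.53) = 1 − Φ(0.5873) ≈ 0.27850. Doubling: P(τ_{1.25} ≤ 4.53) ≈ 2 · 0.27850 = 0.55700 ≈ 0.5570.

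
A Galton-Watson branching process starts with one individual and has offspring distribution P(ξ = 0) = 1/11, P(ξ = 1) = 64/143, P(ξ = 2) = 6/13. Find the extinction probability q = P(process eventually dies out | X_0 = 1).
q = 13/66

The pgf is f(s) = 1/11 + 64/143·s + 6/13·s². The extinction probability q is the smallest fixed point of f in [0, 1]. Setting s = f(s):
  6/13·s² + (64/143 − 1)·s + 1/11 = 0
  6/13·s² − (1/11 + 6/13)·s + 1/11 = 0
which factors as (s − 1)·(6/13·s − 1/11) = 0, giving roots s = 1 and s = (1/11)/(6/13) = 13/66.
Mean offspring μ = 64/143 + 2·6/13 = 196/143 > 1 (supercritical), so q < 1. The extinction probability is the smaller root: q = (1/11)/(6/13) = 13/66.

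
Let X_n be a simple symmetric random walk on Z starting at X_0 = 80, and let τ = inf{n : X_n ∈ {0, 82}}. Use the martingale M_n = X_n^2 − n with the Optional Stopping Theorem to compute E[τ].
E[τ] = 160

M_n = X_n^2 − n is a martingale (since E[X_{n+1}^2 | F_n] = X_n^2 + 1). By OST (τ has finite mean in a bounded region), E[M_τ] = E[M_0] = X_0^2 − 0 = 80^2 = 6400. Also E[M_τ] = E[X_τ^2] − E[τ]. The walk exits at 0 or 82, with P(hit 82 first) = 80/82, so E[X_τ^2] = 82^2 · 80/82 + 0 = 6560. Thus E[τ] = E[X_τ^2] − E[M_τ] = 6560 − 6400 = 160 = 80(82 − 80) = 160.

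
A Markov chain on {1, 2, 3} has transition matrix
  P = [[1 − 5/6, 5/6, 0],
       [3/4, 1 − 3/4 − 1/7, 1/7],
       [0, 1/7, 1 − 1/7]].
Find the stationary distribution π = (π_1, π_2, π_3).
π = (9/29, 10/29, 10/29)

This is a birth-death chain on three states, which satisfies detailed balance: π_1 · P_{12} = π_2 · P_{21} and π_2 · P_{23} = π_3 · P_{32}.
From π_1 · 5/6 = π_2 · 3/4: π_2/π_1 = (5/6)/(3/4) = 10/9.
From π_2 · 1/7 = π_3 · 1/7: π_3/π_2 = (1/7)/(1/7) = 1.
Take π_1 proportional to 1; then unnormalized π = (1, 10/9, 10/9). Normalize by dividing by the sum 29/9:
  π = (9/29, 10/29, 10/29).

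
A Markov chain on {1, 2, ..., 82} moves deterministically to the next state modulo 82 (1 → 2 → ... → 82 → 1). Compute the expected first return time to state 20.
E[T_20 | X_0 = 20] = 82

The chain cycles deterministically, so starting at state 20 it returns in exactly 82 steps. Equivalently, the stationary distribution is uniform π_j = 1/82 for every state j, so by Kac's formula E[T_20] = 1/π_20 = 82.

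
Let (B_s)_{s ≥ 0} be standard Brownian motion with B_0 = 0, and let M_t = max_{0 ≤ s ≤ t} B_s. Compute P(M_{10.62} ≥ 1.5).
P(M_{10.62} ≥ 1.5) = 2·P(B_{10.62} ≥ 1.5) = 2(1 − Φ(1.5/√10.62)) ≈ 0.6453

By the reflection principle for Brownian motion, P(M_t ≥ a) = 2 · P(B_t ≥ a) for a ≥ 0. Since B_t ~ N(0, t), P(B_t ≥ 1.5) = 1 − Φ(1.5/√t) = 1 − Φ(1.5/√10.62) = 1 − Φ(0.4603). So
  P(M_{10.62} ≥ 1.5) = 2(1 − Φ(0.4603)) ≈ 0.6453.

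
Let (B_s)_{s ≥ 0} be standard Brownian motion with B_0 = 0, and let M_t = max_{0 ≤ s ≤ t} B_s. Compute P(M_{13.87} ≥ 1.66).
P(M_{13.87} ≥ 1.66) = 2·P(B_{13.87} ≥ 1.66) = 2(1 − Φ(1.66/√13.87)) ≈ 0.6558

By the reflection principle for Brownian motion, P(M_t ≥ a) = 2 · P(B_t ≥ a) for a ≥ 0. Since B_t ~ N(0, t), P(B_t ≥ 1.66) = 1 − Φ(1.66/√t) = 1 − Φ(1.66/√13.87) = 1 − Φ(0.4457). So
  P(M_{13.87} ≥ 1.66) = 2(1 − Φ(0.4457)) ≈ 0.6558.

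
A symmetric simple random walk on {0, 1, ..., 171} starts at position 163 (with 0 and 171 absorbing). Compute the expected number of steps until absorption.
E[τ | X_0 = 163] = 1304

Let v_k = E[τ | X_0 = k]. Boundary: v_0 = v_171 = 0. Recurrence: v_k = 1 + (v_{k-1} + v_{k+1})/2 for 1 ≤ k ≤ 170. The particular solution to v_k − (v_{k-1} + v_{k+1})/2 = 1 is v_k = −k^2. Adding homogeneous solution A + B k and matching boundaries gives v_k = k (171 − k). Substituting k = 163: v_163 = 163 · 8 = 1304.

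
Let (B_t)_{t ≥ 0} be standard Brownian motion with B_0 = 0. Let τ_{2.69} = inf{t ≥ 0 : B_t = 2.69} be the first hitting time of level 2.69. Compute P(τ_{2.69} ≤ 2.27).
P(τ_{2.69} ≤ 2.27) = 2(1 − Φ(2.69/√2.27)) = 2(1 − Φ(1.7854)) ≈ 0.0742

By the reflection principle for standard BM, P(τ_b ≤ t) = 2 · P(B_t ≥ b). Since B_t ~ N(0, t), P(B_t ≥ 2.69) = 1 − Φ(2.69/√t) = 1 − Φ(2.69/√2.27) = 1 − Φ(1.7854) ≈ 0.03710. Doubling: P(τ_{2.69} ≤ 2.27) ≈ 2 · 0.03710 = 0.07420 ≈ 0.0742.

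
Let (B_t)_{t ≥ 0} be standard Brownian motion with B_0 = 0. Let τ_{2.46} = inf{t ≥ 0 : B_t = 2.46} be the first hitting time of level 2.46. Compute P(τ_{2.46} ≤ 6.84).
P(τ_{2.46} ≤ 6.84) = 2(1 − Φ(2.46/√6.84)) = 2(1 − Φ(0.9406)) ≈ 0.3469

By the reflection principle for standard BM, P(τ_b ≤ t) = 2 · P(B_t ≥ b). Since B_t ~ N(0, t), P(B_t ≥ 2.46) = 1 − Φ(2.46/√t) = 1 − Φ(2.46/√6.84) = 1 − Φ(0.9406) ≈ 0.17345. Doubling: P(τ_{2.46} ≤ 6.84) ≈ 2 · 0.17345 = 0.34690 ≈ 0.3469.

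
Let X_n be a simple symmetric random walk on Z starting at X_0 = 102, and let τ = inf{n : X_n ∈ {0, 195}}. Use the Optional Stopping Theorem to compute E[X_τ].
E[X_τ] = 102

X_n is a martingale and τ is a bounded-mean stopping time (indeed τ is finite a.s. with bounded expectation since the walk is in a bounded region). By the OST, E[X_τ] = E[X_0] = 102. Equivalently: E[X_τ] = 195 · P(hit 195 first) + 0 · P(hit 0 first) = 195 · (102/195) = 102.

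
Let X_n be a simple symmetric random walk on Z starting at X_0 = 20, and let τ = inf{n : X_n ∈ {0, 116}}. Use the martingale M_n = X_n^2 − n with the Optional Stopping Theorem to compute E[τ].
E[τ] = 1920

M_n = X_n^2 − n is a martingale (since E[X_{n+1}^2 | F_n] = X_n^2 + 1). By OST (τ has finite mean in a bounded region), E[M_τ] = E[M_0] = X_0^2 − 0 = 20^2 = 400. Also E[M_τ] = E[X_τ^2] − E[τ]. The walk exits at 0 or 116, with P(hit 116 first) = 20/116, so E[X_τ^2] = 116^2 · 20/116 + 0 = 2320. Thus E[τ] = E[X_τ^2] − E[M_τ] = 2320 − 400 = 1920 = 20(116 − 20) = 1920.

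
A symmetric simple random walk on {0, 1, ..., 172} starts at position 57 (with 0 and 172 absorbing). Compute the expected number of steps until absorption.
E[τ | X_0 = 57] = 6555

Let v_k = E[τ | X_0 = k]. Boundary: v_0 = v_172 = 0. Recurrence: v_k = 1 + (v_{k-1} + v_{k+1})/2 for 1 ≤ k ≤ 171. The particular solution to v_k − (v_{k-1} + v_{k+1})/2 = 1 is v_k = −k^2. Adding homogeneous solution A + B k and matching boundaries gives v_k = k (172 − k). Substituting k = 57: v_57 = 57 · 115 = 6555.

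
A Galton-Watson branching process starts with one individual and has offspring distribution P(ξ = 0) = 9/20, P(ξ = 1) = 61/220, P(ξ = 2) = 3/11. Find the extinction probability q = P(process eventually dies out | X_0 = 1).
q = 1

Mean offspring μ = 0·9/20 + 1·61/220 + 2·3/11 = 181/220 ≤ 1. For μ ≤ 1 with offspring not concentrated at 1, the Galton-Watson process goes extinct almost surely, so q = 1.
(Algebraic check: The pgf is f(s) = 9/20 + 61/220·s + 3/11·s². The extinction probability q is the smallest fixed point of f in [0, 1]. Setting s = f(s):
  3/11·s² + (61/220 − 1)·s + 9/20 = 0
  3/11·s² − (9/20 + 3/11)·s + 9/20 = 0
which factors as (s − 1)·(3/11·s − 9/20) = 0, giving roots s = 1 and s = (9/20)/(3/11) = 33/20. Since 33/20 ≥ 1, the smallest root in [0, 1] is s = 1.)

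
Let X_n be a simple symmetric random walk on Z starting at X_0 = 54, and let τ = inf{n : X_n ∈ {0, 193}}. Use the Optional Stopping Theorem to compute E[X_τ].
E[X_τ] = 54

X_n is a martingale and τ is a bounded-mean stopping time (indeed τ is finite a.s. with bounded expectation since the walk is in a bounded region). By the OST, E[X_τ] = E[X_0] = 54. Equivalently: E[X_τ] = 193 · P(hit 193 first) + 0 · P(hit 0 first) = 193 · (54/193) = 54.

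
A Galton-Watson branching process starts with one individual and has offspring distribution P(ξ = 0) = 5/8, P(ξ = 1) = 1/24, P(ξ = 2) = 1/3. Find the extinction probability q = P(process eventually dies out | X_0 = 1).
q = 1

Mean offspring μ = 0·5/8 + 1·1/24 + 2·1/3 = 17/24 ≤ 1. For μ ≤ 1 with offspring not concentrated at 1, the Galton-Watson process goes extinct almost surely, so q = 1.
(Algebraic check: The pgf is f(s) = 5/8 + 1/24·s + 1/3·s². The extinction probability q is the smallest fixed point of f in [0, 1]. Setting s = f(s):
  1/3·s² + (1/24 − 1)·s + 5/8 = 0
  1/3·s² − (5/8 + 1/3)·s + 5/8 = 0
which factors as (s − 1)·(1/3·s − 5/8) = 0, giving roots s = 1 and s = (5/8)/(1/3) = 15/8. Since 15/8 ≥ 1, the smallest root in [0, 1] is s = 1.)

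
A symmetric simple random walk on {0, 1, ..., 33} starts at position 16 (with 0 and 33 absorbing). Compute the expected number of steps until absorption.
E[τ | X_0 = 16] = 272

Let v_k = E[τ | X_0 = k]. Boundary: v_0 = v_33 = 0. Recurrence: v_k = 1 + (v_{k-1} + v_{k+1})/2 for 1 ≤ k ≤ 32. The particular solution to v_k − (v_{k-1} + v_{k+1})/2 = 1 is v_k = −k^2. Adding homogeneous solution A + B k and matching boundaries gives v_k = k (33 − k). Substituting k = 16: v_16 = 16 · 17 = 272.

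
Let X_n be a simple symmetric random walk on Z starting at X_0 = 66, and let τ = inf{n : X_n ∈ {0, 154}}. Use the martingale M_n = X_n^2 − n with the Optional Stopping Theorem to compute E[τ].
E[τ] = 5808

M_n = X_n^2 − n is a martingale (since E[X_{n+1}^2 | F_n] = X_n^2 + 1). By OST (τ has finite mean in a bounded region), E[M_τ] = E[M_0] = X_0^2 − 0 = 66^2 = 4356. Also E[M_τ] = E[X_τ^2] − E[τ]. The walk exits at 0 or 154, with P(hit 154 first) = 66/154, so E[X_τ^2] = 154^2 · 66/154 + 0 = 10164. Thus E[τ] = E[X_τ^2] − E[M_τ] = 10164 − 4356 = 5808 = 66(154 − 66) = 5808.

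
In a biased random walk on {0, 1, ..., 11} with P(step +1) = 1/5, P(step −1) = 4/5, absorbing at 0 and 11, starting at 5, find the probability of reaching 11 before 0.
P(hit 11 before 0) = (1 − (4)^5) / (1 − (4)^11) = 341/1398101

Let u_k denote P(reach 11 before 0 | start at k). Boundary: u_0 = 0, u_11 = 1. Recurrence: u_k = 1/5·u_{k+1} + 4/5·u_{k-1} for 1 ≤ k ≤ 10. Try u_k = A + B·r^k with r = q/p = (4/5)/(1/5) = 4. Substitution satisfies the recurrence; boundary conditions give:
  u_k = (1 − r^k) / (1 − r^N) = (1 − (4)^5) / (1 − (4)^11) = 341/1398101.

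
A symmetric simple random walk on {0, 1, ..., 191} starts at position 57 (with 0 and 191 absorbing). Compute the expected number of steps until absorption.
E[τ | X_0 = 57] = 7638

Let v_k = E[τ | X_0 = k]. Boundary: v_0 = v_191 = 0. Recurrence: v_k = 1 + (v_{k-1} + v_{k+1})/2 for 1 ≤ k ≤ 190. The particular solution to v_k − (v_{k-1} + v_{k+1})/2 = 1 is v_k = −k^2. Adding homogeneous solution A + B k and matching boundaries gives v_k = k (191 − k). Substituting k = 57: v_57 = 57 · 134 = 7638.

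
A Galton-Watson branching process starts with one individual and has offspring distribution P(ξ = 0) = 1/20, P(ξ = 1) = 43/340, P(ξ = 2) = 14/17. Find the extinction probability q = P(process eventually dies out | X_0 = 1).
q = 17/280

The pgf is f(s) = 1/20 + 43/340·s + 14/17·s². The extinction probability q is the smallest fixed point of f in [0, 1]. Setting s = f(s):
  14/17·s² + (43/340 − 1)·s + 1/20 = 0
  14/17·s² − (1/20 + 14/17)·s + 1/20 = 0
which factors as (s − 1)·(14/17·s − 1/20) = 0, giving roots s = 1 and s = (1/20)/(14/17) = 17/280.
Mean offspring μ = 43/340 + 2·14/17 = 603/340 > 1 (supercritical), so q < 1. The extinction probability is the smaller root: q = (1/20)/(14/17) = 17/280.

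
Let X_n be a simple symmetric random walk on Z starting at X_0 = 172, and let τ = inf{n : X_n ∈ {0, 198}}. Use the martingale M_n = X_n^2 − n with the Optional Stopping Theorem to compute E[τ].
E[τ] = 4472

M_n = X_n^2 − n is a martingale (since E[X_{n+1}^2 | F_n] = X_n^2 + 1). By OST (τ has finite mean in a bounded region), E[M_τ] = E[M_0] = X_0^2 − 0 = 172^2 = 29584. Also E[M_τ] = E[X_τ^2] − E[τ]. The walk exits at 0 or 198, with P(hit 198 first) = 172/198, so E[X_τ^2] = 198^2 · 172/198 + 0 = 34056. Thus E[τ] = E[X_τ^2] − E[M_τ] = 34056 − 29584 = 4472 = 172(198 − 172) = 4472.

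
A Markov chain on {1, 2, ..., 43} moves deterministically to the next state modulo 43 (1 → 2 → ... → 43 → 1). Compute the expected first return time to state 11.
E[T_11 | X_0 = 11] = 43

The chain cycles deterministically, so starting at state 11 it returns in exactly 43 steps. Equivalently, the stationary distribution is uniform π_j = 1/43 for every state j, so by Kac's formula E[T_11] = 1/π_11 = 43.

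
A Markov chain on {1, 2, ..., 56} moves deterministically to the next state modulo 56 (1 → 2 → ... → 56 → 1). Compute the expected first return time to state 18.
E[T_18 | X_0 = 18] = 56

The chain cycles deterministically, so starting at state 18 it returns in exactly 56 steps. Equivalently, the stationary distribution is uniform π_j = 1/56 for every state j, so by Kac's formula E[T_18] = 1/π_18 = 56.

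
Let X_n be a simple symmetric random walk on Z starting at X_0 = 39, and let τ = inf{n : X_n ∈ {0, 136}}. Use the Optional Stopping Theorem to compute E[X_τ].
E[X_τ] = 39

X_n is a martingale and τ is a bounded-mean stopping time (indeed τ is finite a.s. with bounded expectation since the walk is in a bounded region). By the OST, E[X_τ] = E[X_0] = 39. Equivalently: E[X_τ] = 136 · P(hit 136 first) + 0 · P(hit 0 first) = 136 · (39/136) = 39.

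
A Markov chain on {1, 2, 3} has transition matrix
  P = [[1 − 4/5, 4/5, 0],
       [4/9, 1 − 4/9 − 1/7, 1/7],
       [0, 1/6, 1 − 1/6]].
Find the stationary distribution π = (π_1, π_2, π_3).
π = (35/152, 63/152, 27/76)

This is a birth-death chain on three states, which satisfies detailed balance: π_1 · P_{12} = π_2 · P_{21} and π_2 · P_{23} = π_3 · P_{32}.
From π_1 · 4/5 = π_2 · 4/9: π_2/π_1 = (4/5)/(4/9) = 9/5.
From π_2 · 1/7 = π_3 · 1/6: π_3/π_2 = (1/7)/(1/6) = 6/7.
Take π_1 proportional to 1; then unnormalized π = (1, 9/5, 54/35). Normalize by dividing by the sum 152/35:
  π = (35/152, 63/152, 27/76).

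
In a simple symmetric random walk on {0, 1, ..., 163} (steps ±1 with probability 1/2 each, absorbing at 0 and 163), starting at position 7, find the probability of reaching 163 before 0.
P(hit 163 before 0) = 7/163

Let u_k = P(hit 163 before 0 | start at k). Then u_0 = 0, u_163 = 1, and u_k = u_{k-1}/2 + u_{k+1}/2 for 1 ≤ k ≤ 162. This harmonic recurrence is solved by u_k = k/163, giving u_7 = 7/163.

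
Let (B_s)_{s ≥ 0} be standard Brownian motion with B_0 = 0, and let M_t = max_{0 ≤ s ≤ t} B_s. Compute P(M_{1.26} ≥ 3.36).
P(M_{1.26} ≥ 3.36) = 2·P(B_{1.26} ≥ 3.36) = 2(1 − Φ(3.36/√1.26)) ≈ 0.0028

By the reflection principle for Brownian motion, P(M_t ≥ a) = 2 · P(B_t ≥ a) for a ≥ 0. Since B_t ~ N(0, t), P(B_t ≥ 3.36) = 1 − Φ(3.36/√t) = 1 − Φ(3.36/√1.26) = 1 − Φ(2.9933). So
  P(M_{1.26} ≥ 3.36) = 2(1 − Φ(2.9933)) ≈ 0.0028.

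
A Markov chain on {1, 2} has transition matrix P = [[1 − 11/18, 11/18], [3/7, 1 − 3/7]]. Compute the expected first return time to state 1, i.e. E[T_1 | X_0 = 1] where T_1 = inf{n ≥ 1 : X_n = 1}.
E[T_1 | X_0 = 1] = 1/π_1 = 131/54

For an irreducible recurrent Markov chain with stationary distribution π, E[T_i | X_0 = i] = 1/π_i (Kac's formula). Here π_1 = (3/7)/(11/18 + 3/7) = (3/7)/(131/126) = 54/131, so E[T_1 | X_0 = 1] = 1/π_1 = (11/18 + 3/7)/(3/7) = (131/126)/(3/7) = 131/54.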